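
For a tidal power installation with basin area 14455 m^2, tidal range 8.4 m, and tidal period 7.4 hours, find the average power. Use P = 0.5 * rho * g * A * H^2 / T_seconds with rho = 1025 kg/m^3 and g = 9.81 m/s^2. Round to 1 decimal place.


Convert period to seconds: T = 7.4 * 3600 = 26640.0 s
H^2 = 8.4^2 = 70.56
P = 0.5 * rho * g * A * H^2 / T
P = 0.5 * 1025 * 9.81 * 14455 * 70.56 / 26640.0
P = 192488.7 W

192488.7


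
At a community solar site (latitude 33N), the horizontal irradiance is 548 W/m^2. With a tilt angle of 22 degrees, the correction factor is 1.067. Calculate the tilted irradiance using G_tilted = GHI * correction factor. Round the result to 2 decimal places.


Identify the given values:
  GHI = 548 W/m^2, tilt correction factor = 1.067
Apply the formula G_tilted = GHI * factor:
  G_tilted = 548 * 1.067
  G_tilted = 584.72 W/m^2

584.72


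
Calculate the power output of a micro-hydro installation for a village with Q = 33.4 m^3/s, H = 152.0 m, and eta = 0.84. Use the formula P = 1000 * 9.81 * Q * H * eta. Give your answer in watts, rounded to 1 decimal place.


Apply the hydropower formula P = rho * g * Q * H * eta
rho * g = 1000 * 9.81 = 9810.0
P = 9810.0 * 33.4 * 152.0 * 0.84
P = 41834862.7 W

41834862.7


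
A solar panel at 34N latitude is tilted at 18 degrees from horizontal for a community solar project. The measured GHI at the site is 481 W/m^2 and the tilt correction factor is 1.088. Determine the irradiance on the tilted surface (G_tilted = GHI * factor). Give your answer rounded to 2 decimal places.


Identify the given values:
  GHI = 481 W/m^2, tilt correction factor = 1.088
Apply the formula G_tilted = GHI * factor:
  G_tilted = 481 * 1.088
  G_tilted = 523.33 W/m^2

523.33


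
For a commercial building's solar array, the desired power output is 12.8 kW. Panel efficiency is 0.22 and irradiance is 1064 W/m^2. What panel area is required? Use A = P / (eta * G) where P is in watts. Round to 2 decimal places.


Convert target power to watts: P = 12.8 * 1000 = 12800.0 W
Compute denominator: eta * G = 0.22 * 1064 = 234.08
Required area A = P / (eta * G) = 12800.0 / 234.08
A = 54.68 m^2

54.68


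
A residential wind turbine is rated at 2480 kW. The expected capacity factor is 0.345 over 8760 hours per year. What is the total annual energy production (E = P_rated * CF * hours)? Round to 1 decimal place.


Annual energy = rated_kW * capacity_factor * hours_per_year
Given: P_rated = 2480 kW, CF = 0.345, hours = 8760
E = 2480 * 0.345 * 8760
E = 7495056.0 kWh

7495056.0


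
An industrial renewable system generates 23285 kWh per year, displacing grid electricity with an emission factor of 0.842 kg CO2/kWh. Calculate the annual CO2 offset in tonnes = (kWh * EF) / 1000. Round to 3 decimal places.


CO2 offset in kg = generation * emission_factor
CO2 offset = 23285 * 0.842 = 19605.97 kg
Convert to tonnes:
  CO2 offset = 19605.97 / 1000 = 19.606 tonnes

19.606


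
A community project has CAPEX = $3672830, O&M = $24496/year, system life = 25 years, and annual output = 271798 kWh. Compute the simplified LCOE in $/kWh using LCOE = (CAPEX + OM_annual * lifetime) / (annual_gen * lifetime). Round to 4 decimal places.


Total cost = CAPEX + OM * lifetime = 3672830 + 24496 * 25 = 3672830 + 612400 = 4285230
Total generation = annual * lifetime = 271798 * 25 = 6794950 kWh
LCOE = 4285230 / 6794950
LCOE = 0.6306 $/kWh

0.6306


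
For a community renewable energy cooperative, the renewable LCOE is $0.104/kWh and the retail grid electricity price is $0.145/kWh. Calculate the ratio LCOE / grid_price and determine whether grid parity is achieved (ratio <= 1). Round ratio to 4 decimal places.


Compare LCOE to grid price:
  LCOE = $0.104/kWh, Grid price = $0.145/kWh
  Ratio = LCOE / grid_price = 0.104 / 0.145 = 0.7172
  Grid parity achieved (ratio <= 1)? yes

0.7172


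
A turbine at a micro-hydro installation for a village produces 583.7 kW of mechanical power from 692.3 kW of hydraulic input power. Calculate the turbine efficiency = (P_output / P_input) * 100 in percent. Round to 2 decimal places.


Turbine efficiency = (output power / input power) * 100
eta = (583.7 / 692.3) * 100
eta = 84.31%

84.31


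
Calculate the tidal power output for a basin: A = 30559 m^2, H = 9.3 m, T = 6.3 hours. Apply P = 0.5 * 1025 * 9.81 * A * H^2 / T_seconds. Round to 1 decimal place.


Convert period to seconds: T = 6.3 * 3600 = 22680.0 s
H^2 = 9.3^2 = 86.49
P = 0.5 * rho * g * A * H^2 / T
P = 0.5 * 1025 * 9.81 * 30559 * 86.49 / 22680.0
P = 585901.8 W

585901.8


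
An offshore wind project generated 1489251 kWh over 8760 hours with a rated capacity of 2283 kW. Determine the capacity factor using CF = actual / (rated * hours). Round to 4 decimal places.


Capacity factor = actual output / maximum possible output
Maximum possible = rated * hours = 2283 * 8760 = 19999080 kWh
CF = 1489251 / 19999080
CF = 0.0745

0.0745


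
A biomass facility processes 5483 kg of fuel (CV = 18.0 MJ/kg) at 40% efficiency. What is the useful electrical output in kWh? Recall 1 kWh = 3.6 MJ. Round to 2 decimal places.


Total energy = mass * CV = 5483 * 18.0 = 98694.0 MJ
Useful energy = total * eta = 98694.0 * 0.4 = 39477.6 MJ
Convert to kWh: 39477.6 / 3.6
Useful energy = 10966.00 kWh

10966.00


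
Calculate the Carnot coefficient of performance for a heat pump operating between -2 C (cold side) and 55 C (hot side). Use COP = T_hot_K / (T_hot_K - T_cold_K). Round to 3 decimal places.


Convert to Kelvin:
  T_hot = 55 + 273.15 = 328.15 K
  T_cold = -2 + 273.15 = 271.15 K
Apply Carnot COP formula:
  COP = T_hot_K / (T_hot_K - T_cold_K) = 328.15 / 57.0
  COP = 5.757

5.757


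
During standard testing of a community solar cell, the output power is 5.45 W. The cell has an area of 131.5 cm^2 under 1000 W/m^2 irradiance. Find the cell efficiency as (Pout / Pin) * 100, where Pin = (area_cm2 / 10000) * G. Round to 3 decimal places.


First compute the input power:
  Pin = area_cm2 / 10000 * G = 131.5 / 10000 * 1000 = 13.15 W
Then compute efficiency:
  Efficiency = (Pout / Pin) * 100 = (5.45 / 13.15) * 100
  Efficiency = 41.445%

41.445


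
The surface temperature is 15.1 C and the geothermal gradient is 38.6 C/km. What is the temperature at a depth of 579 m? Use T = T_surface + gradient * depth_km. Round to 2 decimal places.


Convert depth to km: 579 / 1000 = 0.579 km
Temperature increase = gradient * depth_km = 38.6 * 0.579 = 22.35 C
Temperature at depth = T_surface + delta_T = 15.1 + 22.35
T = 37.45 C

37.45


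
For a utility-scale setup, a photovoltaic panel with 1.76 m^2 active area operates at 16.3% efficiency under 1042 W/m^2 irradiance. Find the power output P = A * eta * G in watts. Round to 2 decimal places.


Use the solar power formula P = A * eta * G.
Given: A = 1.76 m^2, eta = 0.163, G = 1042 W/m^2
P = 1.76 * 0.163 * 1042
P = 298.93 W

298.93


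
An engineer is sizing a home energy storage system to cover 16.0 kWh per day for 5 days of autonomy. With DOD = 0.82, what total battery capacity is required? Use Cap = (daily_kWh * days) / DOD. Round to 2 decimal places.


Total energy needed = daily * days = 16.0 * 5 = 80.0 kWh
Account for depth of discharge:
  Cap = total_energy / DOD = 80.0 / 0.82
  Cap = 97.56 kWh

97.56


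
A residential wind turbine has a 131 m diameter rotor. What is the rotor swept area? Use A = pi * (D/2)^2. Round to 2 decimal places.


Compute the rotor radius:
  r = D / 2 = 131 / 2 = 65.5 m
Calculate swept area:
  A = pi * r^2 = pi * 65.5^2
  A = 13478.22 m^2

13478.22


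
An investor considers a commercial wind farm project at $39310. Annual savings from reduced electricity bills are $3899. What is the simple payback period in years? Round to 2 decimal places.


Simple payback period = initial cost / annual savings
Payback = 39310 / 3899
Payback = 10.08 years

10.08


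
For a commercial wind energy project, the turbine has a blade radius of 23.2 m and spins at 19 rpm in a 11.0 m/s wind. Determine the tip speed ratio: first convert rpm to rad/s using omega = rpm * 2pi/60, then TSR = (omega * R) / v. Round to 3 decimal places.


Convert rotational speed to rad/s:
  omega = 19 * 2 * pi / 60 = 1.9897 rad/s
Compute tip speed:
  v_tip = omega * R = 1.9897 * 23.2 = 46.16 m/s
Tip speed ratio:
  TSR = v_tip / v_wind = 46.16 / 11.0 = 4.196

4.196


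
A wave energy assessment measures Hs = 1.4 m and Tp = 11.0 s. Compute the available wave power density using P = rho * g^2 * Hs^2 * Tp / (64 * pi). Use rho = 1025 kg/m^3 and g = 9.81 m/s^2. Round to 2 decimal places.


Apply wave power formula:
  g^2 = 9.81^2 = 96.2361
  Hs^2 = 1.4^2 = 1.96
  Numerator = rho * g^2 * Hs^2 * Tp = 1025 * 96.2361 * 1.96 * 11.0 = 2126721.57
  Denominator = 64 * pi = 201.0619
  P = 2126721.57 / 201.0619 = 10577.45 W/m

10577.45


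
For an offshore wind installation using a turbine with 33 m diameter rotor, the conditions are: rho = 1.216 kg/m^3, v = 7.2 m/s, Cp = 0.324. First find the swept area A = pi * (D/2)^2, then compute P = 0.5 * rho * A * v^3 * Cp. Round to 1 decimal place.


Step 1 -- Compute swept area:
  A = pi * (D/2)^2 = pi * (33/2)^2 = 855.3 m^2
Step 2 -- Apply wind power equation:
  P = 0.5 * rho * A * v^3 * Cp
  v^3 = 7.2^3 = 373.248
  P = 0.5 * 1.216 * 855.3 * 373.248 * 0.324
  P = 62887.4 W

62887.4


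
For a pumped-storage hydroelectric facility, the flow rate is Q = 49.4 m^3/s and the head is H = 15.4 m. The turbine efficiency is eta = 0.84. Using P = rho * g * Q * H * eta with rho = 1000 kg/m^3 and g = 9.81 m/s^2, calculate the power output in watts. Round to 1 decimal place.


Apply the hydropower formula P = rho * g * Q * H * eta
rho * g = 1000 * 9.81 = 9810.0
P = 9810.0 * 49.4 * 15.4 * 0.84
P = 6268966.7 W

6268966.7


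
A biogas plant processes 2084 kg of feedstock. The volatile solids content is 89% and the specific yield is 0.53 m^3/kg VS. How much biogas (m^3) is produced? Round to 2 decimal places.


Compute volatile solids:
  VS = mass * VS_fraction = 2084 * 0.89 = 1854.76 kg
Calculate biogas volume:
  Biogas = VS * specific_yield = 1854.76 * 0.53
  Biogas = 983.02 m^3

983.02


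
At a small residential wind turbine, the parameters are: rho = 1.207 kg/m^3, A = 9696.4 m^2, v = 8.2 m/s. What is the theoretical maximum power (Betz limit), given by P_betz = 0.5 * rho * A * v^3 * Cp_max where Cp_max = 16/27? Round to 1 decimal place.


The Betz coefficient Cp_max = 16/27 = 0.5926
v^3 = 8.2^3 = 551.368
P_betz = 0.5 * rho * A * v^3 * Cp_max
P_betz = 0.5 * 1.207 * 9696.4 * 551.368 * 0.5926
P_betz = 1911989.8 W

1911989.8


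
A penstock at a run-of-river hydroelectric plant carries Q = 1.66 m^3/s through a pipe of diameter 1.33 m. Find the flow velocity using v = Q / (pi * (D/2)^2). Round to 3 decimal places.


Compute pipe cross-sectional area:
  A = pi * (D/2)^2 = pi * (1.33/2)^2 = 1.3893 m^2
Calculate velocity:
  v = Q / A = 1.66 / 1.3893
  v = 1.195 m/s

1.195


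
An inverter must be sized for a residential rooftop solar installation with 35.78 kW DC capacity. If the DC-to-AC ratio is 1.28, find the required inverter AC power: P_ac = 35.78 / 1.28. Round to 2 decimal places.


The inverter AC capacity is determined by the DC/AC ratio.
Given: P_dc = 35.78 kW, DC/AC ratio = 1.28
P_ac = P_dc / ratio = 35.78 / 1.28
P_ac = 27.95 kW

27.95


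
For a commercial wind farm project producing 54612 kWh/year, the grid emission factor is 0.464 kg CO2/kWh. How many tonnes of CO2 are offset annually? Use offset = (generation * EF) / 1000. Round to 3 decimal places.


CO2 offset in kg = generation * emission_factor
CO2 offset = 54612 * 0.464 = 25339.97 kg
Convert to tonnes:
  CO2 offset = 25339.97 / 1000 = 25.340 tonnes

25.340


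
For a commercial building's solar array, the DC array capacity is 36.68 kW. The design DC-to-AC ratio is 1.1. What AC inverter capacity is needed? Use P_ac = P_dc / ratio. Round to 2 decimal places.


The inverter AC capacity is determined by the DC/AC ratio.
Given: P_dc = 36.68 kW, DC/AC ratio = 1.1
P_ac = P_dc / ratio = 36.68 / 1.1
P_ac = 33.35 kW

33.35


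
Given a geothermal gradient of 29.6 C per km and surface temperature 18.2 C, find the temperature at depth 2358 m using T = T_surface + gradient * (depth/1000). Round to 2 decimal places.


Convert depth to km: 2358 / 1000 = 2.358 km
Temperature increase = gradient * depth_km = 29.6 * 2.358 = 69.8 C
Temperature at depth = T_surface + delta_T = 18.2 + 69.8
T = 88.00 C

88.00


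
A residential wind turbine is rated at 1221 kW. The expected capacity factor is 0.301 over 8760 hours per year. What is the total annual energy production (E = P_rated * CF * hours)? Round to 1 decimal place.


Annual energy = rated_kW * capacity_factor * hours_per_year
Given: P_rated = 1221 kW, CF = 0.301, hours = 8760
E = 1221 * 0.301 * 8760
E = 3219484.0 kWh

3219484.0


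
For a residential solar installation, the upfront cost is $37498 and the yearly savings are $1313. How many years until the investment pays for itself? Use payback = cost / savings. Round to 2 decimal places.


Simple payback period = initial cost / annual savings
Payback = 37498 / 1313
Payback = 28.56 years

28.56


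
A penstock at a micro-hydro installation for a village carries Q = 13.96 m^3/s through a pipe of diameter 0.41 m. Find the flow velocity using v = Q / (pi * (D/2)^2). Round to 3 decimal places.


Compute pipe cross-sectional area:
  A = pi * (D/2)^2 = pi * (0.41/2)^2 = 0.132 m^2
Calculate velocity:
  v = Q / A = 13.96 / 0.132
  v = 105.737 m/s

105.737


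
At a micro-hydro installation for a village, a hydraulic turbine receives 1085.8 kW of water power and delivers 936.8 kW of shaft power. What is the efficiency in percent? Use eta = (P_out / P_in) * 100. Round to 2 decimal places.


Turbine efficiency = (output power / input power) * 100
eta = (936.8 / 1085.8) * 100
eta = 86.28%

86.28


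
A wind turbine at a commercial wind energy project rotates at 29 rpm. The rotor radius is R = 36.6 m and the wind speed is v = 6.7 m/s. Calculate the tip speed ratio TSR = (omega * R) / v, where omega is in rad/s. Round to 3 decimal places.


Convert rotational speed to rad/s:
  omega = 29 * 2 * pi / 60 = 3.0369 rad/s
Compute tip speed:
  v_tip = omega * R = 3.0369 * 36.6 = 111.15 m/s
Tip speed ratio:
  TSR = v_tip / v_wind = 111.15 / 6.7 = 16.589

16.589


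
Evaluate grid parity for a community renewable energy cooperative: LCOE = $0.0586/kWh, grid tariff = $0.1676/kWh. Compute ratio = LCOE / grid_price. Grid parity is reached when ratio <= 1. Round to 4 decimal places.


Compare LCOE to grid price:
  LCOE = $0.0586/kWh, Grid price = $0.1676/kWh
  Ratio = LCOE / grid_price = 0.0586 / 0.1676 = 0.3496
  Grid parity achieved (ratio <= 1)? yes

0.3496


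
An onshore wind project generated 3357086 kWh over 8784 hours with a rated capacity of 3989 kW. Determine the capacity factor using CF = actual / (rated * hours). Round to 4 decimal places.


Capacity factor = actual output / maximum possible output
Maximum possible = rated * hours = 3989 * 8784 = 35039376 kWh
CF = 3357086 / 35039376
CF = 0.0958

0.0958


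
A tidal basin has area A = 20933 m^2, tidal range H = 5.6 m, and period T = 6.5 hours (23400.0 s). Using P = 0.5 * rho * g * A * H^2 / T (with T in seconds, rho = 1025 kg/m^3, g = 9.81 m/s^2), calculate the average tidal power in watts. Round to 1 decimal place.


Convert period to seconds: T = 6.5 * 3600 = 23400.0 s
H^2 = 5.6^2 = 31.36
P = 0.5 * rho * g * A * H^2 / T
P = 0.5 * 1025 * 9.81 * 20933 * 31.36 / 23400.0
P = 141044.0 W

141044.0


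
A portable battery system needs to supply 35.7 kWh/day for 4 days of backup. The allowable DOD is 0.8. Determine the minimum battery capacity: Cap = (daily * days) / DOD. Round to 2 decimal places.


Total energy needed = daily * days = 35.7 * 4 = 142.8 kWh
Account for depth of discharge:
  Cap = total_energy / DOD = 142.8 / 0.8
  Cap = 178.50 kWh

178.50


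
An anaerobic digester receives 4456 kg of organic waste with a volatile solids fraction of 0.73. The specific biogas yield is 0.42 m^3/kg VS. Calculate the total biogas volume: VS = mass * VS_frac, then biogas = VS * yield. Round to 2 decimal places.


Compute volatile solids:
  VS = mass * VS_fraction = 4456 * 0.73 = 3252.88 kg
Calculate biogas volume:
  Biogas = VS * specific_yield = 3252.88 * 0.42
  Biogas = 1366.21 m^3

1366.21


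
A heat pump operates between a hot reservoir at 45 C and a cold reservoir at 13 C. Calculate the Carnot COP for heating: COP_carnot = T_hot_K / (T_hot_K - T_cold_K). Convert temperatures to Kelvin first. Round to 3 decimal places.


Convert to Kelvin:
  T_hot = 45 + 273.15 = 318.15 K
  T_cold = 13 + 273.15 = 286.15 K
Apply Carnot COP formula:
  COP = T_hot_K / (T_hot_K - T_cold_K) = 318.15 / 32.0
  COP = 9.942

9.942


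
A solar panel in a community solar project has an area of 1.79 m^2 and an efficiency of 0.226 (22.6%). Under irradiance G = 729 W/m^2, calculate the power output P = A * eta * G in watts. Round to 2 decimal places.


Use the solar power formula P = A * eta * G.
Given: A = 1.79 m^2, eta = 0.226, G = 729 W/m^2
P = 1.79 * 0.226 * 729
P = 294.91 W

294.91


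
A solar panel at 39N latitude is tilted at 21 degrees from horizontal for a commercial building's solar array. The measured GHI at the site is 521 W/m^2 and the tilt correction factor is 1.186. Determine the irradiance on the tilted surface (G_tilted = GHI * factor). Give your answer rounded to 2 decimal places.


Identify the given values:
  GHI = 521 W/m^2, tilt correction factor = 1.186
Apply the formula G_tilted = GHI * factor:
  G_tilted = 521 * 1.186
  G_tilted = 617.91 W/m^2

617.91


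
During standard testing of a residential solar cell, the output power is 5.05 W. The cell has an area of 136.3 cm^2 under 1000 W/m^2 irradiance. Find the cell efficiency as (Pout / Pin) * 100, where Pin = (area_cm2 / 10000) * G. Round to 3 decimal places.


First compute the input power:
  Pin = area_cm2 / 10000 * G = 136.3 / 10000 * 1000 = 13.63 W
Then compute efficiency:
  Efficiency = (Pout / Pin) * 100 = (5.05 / 13.63) * 100
  Efficiency = 37.051%

37.051


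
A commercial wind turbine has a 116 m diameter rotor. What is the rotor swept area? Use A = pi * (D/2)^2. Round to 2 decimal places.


Compute the rotor radius:
  r = D / 2 = 116 / 2 = 58.0 m
Calculate swept area:
  A = pi * r^2 = pi * 58.0^2
  A = 10568.32 m^2

10568.32


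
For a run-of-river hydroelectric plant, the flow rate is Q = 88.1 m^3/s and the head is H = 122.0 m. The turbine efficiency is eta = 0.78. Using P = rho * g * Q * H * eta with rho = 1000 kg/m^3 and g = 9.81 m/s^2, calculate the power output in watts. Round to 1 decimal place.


Apply the hydropower formula P = rho * g * Q * H * eta
rho * g = 1000 * 9.81 = 9810.0
P = 9810.0 * 88.1 * 122.0 * 0.78
P = 82243076.8 W

82243076.8


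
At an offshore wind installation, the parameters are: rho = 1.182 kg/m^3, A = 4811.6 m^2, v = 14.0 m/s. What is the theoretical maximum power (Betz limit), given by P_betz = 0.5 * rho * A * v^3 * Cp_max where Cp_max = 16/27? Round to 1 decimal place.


The Betz coefficient Cp_max = 16/27 = 0.5926
v^3 = 14.0^3 = 2744.0
P_betz = 0.5 * rho * A * v^3 * Cp_max
P_betz = 0.5 * 1.182 * 4811.6 * 2744.0 * 0.5926
P_betz = 4623994.6 W

4623994.6


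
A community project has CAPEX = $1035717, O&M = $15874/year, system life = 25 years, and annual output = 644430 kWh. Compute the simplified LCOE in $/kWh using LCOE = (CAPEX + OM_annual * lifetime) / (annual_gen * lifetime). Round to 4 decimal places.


Total cost = CAPEX + OM * lifetime = 1035717 + 15874 * 25 = 1035717 + 396850 = 1432567
Total generation = annual * lifetime = 644430 * 25 = 16110750 kWh
LCOE = 1432567 / 16110750
LCOE = 0.0889 $/kWh

0.0889


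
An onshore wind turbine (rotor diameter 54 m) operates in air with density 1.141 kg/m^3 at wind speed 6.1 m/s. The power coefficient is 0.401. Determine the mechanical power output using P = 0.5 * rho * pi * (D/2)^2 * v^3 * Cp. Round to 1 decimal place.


Step 1 -- Compute swept area:
  A = pi * (D/2)^2 = pi * (54/2)^2 = 2290.22 m^2
Step 2 -- Apply wind power equation:
  P = 0.5 * rho * A * v^3 * Cp
  v^3 = 6.1^3 = 226.981
  P = 0.5 * 1.141 * 2290.22 * 226.981 * 0.401
  P = 118923.3 W

118923.3


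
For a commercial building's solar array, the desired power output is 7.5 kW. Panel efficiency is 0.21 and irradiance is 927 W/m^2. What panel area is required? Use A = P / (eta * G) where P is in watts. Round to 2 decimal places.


Convert target power to watts: P = 7.5 * 1000 = 7500.0 W
Compute denominator: eta * G = 0.21 * 927 = 194.67
Required area A = P / (eta * G) = 7500.0 / 194.67
A = 38.53 m^2

38.53


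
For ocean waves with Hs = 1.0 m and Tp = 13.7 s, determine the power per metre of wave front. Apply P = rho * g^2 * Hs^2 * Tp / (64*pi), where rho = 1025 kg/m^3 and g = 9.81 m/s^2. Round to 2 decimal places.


Apply wave power formula:
  g^2 = 9.81^2 = 96.2361
  Hs^2 = 1.0^2 = 1.0
  Numerator = rho * g^2 * Hs^2 * Tp = 1025 * 96.2361 * 1.0 * 13.7 = 1351395.43
  Denominator = 64 * pi = 201.0619
  P = 1351395.43 / 201.0619 = 6721.29 W/m

6721.29


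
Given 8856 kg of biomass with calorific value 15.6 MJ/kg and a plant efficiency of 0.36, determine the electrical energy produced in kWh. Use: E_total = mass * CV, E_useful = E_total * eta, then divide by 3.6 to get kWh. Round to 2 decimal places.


Total energy = mass * CV = 8856 * 15.6 = 138153.6 MJ
Useful energy = total * eta = 138153.6 * 0.36 = 49735.3 MJ
Convert to kWh: 49735.3 / 3.6
Useful energy = 13815.36 kWh

13815.36


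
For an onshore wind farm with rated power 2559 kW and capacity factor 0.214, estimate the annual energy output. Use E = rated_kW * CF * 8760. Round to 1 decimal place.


Annual energy = rated_kW * capacity_factor * hours_per_year
Given: P_rated = 2559 kW, CF = 0.214, hours = 8760
E = 2559 * 0.214 * 8760
E = 4797203.8 kWh

4797203.8


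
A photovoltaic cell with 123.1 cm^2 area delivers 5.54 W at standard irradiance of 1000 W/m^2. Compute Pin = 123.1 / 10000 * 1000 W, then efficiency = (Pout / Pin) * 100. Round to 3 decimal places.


First compute the input power:
  Pin = area_cm2 / 10000 * G = 123.1 / 10000 * 1000 = 12.31 W
Then compute efficiency:
  Efficiency = (Pout / Pin) * 100 = (5.54 / 12.31) * 100
  Efficiency = 45.004%

45.004


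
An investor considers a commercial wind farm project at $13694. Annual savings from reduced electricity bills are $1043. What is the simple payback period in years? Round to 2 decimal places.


Simple payback period = initial cost / annual savings
Payback = 13694 / 1043
Payback = 13.13 years

13.13


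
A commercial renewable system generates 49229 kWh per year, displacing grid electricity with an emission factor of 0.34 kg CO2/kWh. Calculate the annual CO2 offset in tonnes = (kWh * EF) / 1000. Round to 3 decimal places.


CO2 offset in kg = generation * emission_factor
CO2 offset = 49229 * 0.34 = 16737.86 kg
Convert to tonnes:
  CO2 offset = 16737.86 / 1000 = 16.738 tonnes

16.738


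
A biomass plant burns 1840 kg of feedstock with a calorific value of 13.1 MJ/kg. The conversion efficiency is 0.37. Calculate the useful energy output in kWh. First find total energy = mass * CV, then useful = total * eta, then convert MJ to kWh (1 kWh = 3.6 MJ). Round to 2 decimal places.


Total energy = mass * CV = 1840 * 13.1 = 24104.0 MJ
Useful energy = total * eta = 24104.0 * 0.37 = 8918.48 MJ
Convert to kWh: 8918.48 / 3.6
Useful energy = 2477.36 kWh

2477.36


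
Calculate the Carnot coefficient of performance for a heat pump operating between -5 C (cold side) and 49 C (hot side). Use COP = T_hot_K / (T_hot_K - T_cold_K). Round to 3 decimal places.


Convert to Kelvin:
  T_hot = 49 + 273.15 = 322.15 K
  T_cold = -5 + 273.15 = 268.15 K
Apply Carnot COP formula:
  COP = T_hot_K / (T_hot_K - T_cold_K) = 322.15 / 54.0
  COP = 5.966

5.966


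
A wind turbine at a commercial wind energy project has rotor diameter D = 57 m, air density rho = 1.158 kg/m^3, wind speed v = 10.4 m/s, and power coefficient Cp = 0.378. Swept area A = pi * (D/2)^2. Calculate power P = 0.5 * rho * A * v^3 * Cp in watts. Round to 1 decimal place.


Step 1 -- Compute swept area:
  A = pi * (D/2)^2 = pi * (57/2)^2 = 2551.76 m^2
Step 2 -- Apply wind power equation:
  P = 0.5 * rho * A * v^3 * Cp
  v^3 = 10.4^3 = 1124.864
  P = 0.5 * 1.158 * 2551.76 * 1124.864 * 0.378
  P = 628217.4 W

628217.4


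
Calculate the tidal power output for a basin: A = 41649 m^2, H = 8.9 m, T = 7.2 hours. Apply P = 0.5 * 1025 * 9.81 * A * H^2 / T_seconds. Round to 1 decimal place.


Convert period to seconds: T = 7.2 * 3600 = 25920.0 s
H^2 = 8.9^2 = 79.21
P = 0.5 * rho * g * A * H^2 / T
P = 0.5 * 1025 * 9.81 * 41649 * 79.21 / 25920.0
P = 639900.5 W

639900.5


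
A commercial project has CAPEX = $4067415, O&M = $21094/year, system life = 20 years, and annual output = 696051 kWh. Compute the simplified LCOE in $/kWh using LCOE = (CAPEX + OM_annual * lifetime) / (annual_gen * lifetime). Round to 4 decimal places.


Total cost = CAPEX + OM * lifetime = 4067415 + 21094 * 20 = 4067415 + 421880 = 4489295
Total generation = annual * lifetime = 696051 * 20 = 13921020 kWh
LCOE = 4489295 / 13921020
LCOE = 0.3225 $/kWh

0.3225


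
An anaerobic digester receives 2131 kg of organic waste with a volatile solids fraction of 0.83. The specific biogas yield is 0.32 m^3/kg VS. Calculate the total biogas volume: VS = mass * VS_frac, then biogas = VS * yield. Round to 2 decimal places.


Compute volatile solids:
  VS = mass * VS_fraction = 2131 * 0.83 = 1768.73 kg
Calculate biogas volume:
  Biogas = VS * specific_yield = 1768.73 * 0.32
  Biogas = 565.99 m^3

565.99


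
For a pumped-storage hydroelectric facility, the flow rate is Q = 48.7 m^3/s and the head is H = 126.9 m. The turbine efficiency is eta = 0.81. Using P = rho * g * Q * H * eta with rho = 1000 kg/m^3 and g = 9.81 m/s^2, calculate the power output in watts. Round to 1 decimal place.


Apply the hydropower formula P = rho * g * Q * H * eta
rho * g = 1000 * 9.81 = 9810.0
P = 9810.0 * 48.7 * 126.9 * 0.81
P = 49107136.4 W

49107136.4


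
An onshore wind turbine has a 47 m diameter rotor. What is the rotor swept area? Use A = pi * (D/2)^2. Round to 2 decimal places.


Compute the rotor radius:
  r = D / 2 = 47 / 2 = 23.5 m
Calculate swept area:
  A = pi * r^2 = pi * 23.5^2
  A = 1734.94 m^2

1734.94


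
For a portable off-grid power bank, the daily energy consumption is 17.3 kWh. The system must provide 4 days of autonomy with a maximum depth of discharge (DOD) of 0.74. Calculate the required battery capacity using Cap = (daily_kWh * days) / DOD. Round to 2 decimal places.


Total energy needed = daily * days = 17.3 * 4 = 69.2 kWh
Account for depth of discharge:
  Cap = total_energy / DOD = 69.2 / 0.74
  Cap = 93.51 kWh

93.51


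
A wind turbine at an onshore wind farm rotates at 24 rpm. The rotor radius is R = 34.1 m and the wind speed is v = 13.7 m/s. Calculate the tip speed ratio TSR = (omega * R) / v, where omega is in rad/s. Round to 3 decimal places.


Convert rotational speed to rad/s:
  omega = 24 * 2 * pi / 60 = 2.5133 rad/s
Compute tip speed:
  v_tip = omega * R = 2.5133 * 34.1 = 85.703 m/s
Tip speed ratio:
  TSR = v_tip / v_wind = 85.703 / 13.7 = 6.256

6.256


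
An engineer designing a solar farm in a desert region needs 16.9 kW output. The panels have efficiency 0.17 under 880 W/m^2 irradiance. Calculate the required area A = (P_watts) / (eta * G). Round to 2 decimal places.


Convert target power to watts: P = 16.9 * 1000 = 16900.0 W
Compute denominator: eta * G = 0.17 * 880 = 149.6
Required area A = P / (eta * G) = 16900.0 / 149.6
A = 112.97 m^2

112.97


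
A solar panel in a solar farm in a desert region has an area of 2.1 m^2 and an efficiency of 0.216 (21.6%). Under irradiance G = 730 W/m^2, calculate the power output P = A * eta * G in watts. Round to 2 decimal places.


Use the solar power formula P = A * eta * G.
Given: A = 2.1 m^2, eta = 0.216, G = 730 W/m^2
P = 2.1 * 0.216 * 730
P = 331.13 W

331.13


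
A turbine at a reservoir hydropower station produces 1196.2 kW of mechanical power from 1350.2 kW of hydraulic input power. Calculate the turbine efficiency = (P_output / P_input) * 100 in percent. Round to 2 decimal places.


Turbine efficiency = (output power / input power) * 100
eta = (1196.2 / 1350.2) * 100
eta = 88.59%

88.59


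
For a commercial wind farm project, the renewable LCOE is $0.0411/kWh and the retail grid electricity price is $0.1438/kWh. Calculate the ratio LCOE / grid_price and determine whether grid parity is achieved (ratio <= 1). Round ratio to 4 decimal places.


Compare LCOE to grid price:
  LCOE = $0.0411/kWh, Grid price = $0.1438/kWh
  Ratio = LCOE / grid_price = 0.0411 / 0.1438 = 0.2858
  Grid parity achieved (ratio <= 1)? yes

0.2858


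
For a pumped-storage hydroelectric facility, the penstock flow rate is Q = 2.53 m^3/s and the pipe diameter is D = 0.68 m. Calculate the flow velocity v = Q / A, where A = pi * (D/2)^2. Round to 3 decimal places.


Compute pipe cross-sectional area:
  A = pi * (D/2)^2 = pi * (0.68/2)^2 = 0.3632 m^2
Calculate velocity:
  v = Q / A = 2.53 / 0.3632
  v = 6.966 m/s

6.966


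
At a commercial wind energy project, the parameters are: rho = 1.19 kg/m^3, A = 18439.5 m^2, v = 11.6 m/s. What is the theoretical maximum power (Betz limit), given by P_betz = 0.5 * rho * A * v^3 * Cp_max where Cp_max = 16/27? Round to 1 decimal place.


The Betz coefficient Cp_max = 16/27 = 0.5926
v^3 = 11.6^3 = 1560.896
P_betz = 0.5 * rho * A * v^3 * Cp_max
P_betz = 0.5 * 1.19 * 18439.5 * 1560.896 * 0.5926
P_betz = 10148370.0 W

10148370.0


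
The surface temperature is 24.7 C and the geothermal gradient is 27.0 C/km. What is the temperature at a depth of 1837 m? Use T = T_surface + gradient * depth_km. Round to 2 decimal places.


Convert depth to km: 1837 / 1000 = 1.837 km
Temperature increase = gradient * depth_km = 27.0 * 1.837 = 49.6 C
Temperature at depth = T_surface + delta_T = 24.7 + 49.6
T = 74.30 C

74.30


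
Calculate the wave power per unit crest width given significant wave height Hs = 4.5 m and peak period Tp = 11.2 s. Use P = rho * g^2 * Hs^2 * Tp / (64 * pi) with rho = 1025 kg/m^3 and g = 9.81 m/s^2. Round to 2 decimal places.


Apply wave power formula:
  g^2 = 9.81^2 = 96.2361
  Hs^2 = 4.5^2 = 20.25
  Numerator = rho * g^2 * Hs^2 * Tp = 1025 * 96.2361 * 20.25 * 11.2 = 22372006.17
  Denominator = 64 * pi = 201.0619
  P = 22372006.17 / 201.0619 = 111269.23 W/m

111269.23


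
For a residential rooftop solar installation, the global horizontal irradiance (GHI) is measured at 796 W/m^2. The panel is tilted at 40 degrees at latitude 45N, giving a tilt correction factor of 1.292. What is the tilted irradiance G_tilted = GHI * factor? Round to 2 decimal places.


Identify the given values:
  GHI = 796 W/m^2, tilt correction factor = 1.292
Apply the formula G_tilted = GHI * factor:
  G_tilted = 796 * 1.292
  G_tilted = 1028.43 W/m^2

1028.43


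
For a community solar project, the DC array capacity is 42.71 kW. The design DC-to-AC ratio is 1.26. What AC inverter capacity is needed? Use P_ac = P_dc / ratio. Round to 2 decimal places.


The inverter AC capacity is determined by the DC/AC ratio.
Given: P_dc = 42.71 kW, DC/AC ratio = 1.26
P_ac = P_dc / ratio = 42.71 / 1.26
P_ac = 33.90 kW

33.90


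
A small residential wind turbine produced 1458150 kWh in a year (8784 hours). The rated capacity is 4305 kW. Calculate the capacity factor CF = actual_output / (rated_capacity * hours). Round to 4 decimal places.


Capacity factor = actual output / maximum possible output
Maximum possible = rated * hours = 4305 * 8784 = 37815120 kWh
CF = 1458150 / 37815120
CF = 0.0386

0.0386


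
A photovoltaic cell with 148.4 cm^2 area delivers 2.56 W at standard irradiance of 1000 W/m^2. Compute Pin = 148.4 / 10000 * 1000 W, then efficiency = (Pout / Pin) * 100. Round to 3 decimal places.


First compute the input power:
  Pin = area_cm2 / 10000 * G = 148.4 / 10000 * 1000 = 14.84 W
Then compute efficiency:
  Efficiency = (Pout / Pin) * 100 = (2.56 / 14.84) * 100
  Efficiency = 17.251%

17.251


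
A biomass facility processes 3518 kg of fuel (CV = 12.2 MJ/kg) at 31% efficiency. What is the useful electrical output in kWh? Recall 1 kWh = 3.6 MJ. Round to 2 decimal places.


Total energy = mass * CV = 3518 * 12.2 = 42919.6 MJ
Useful energy = total * eta = 42919.6 * 0.31 = 13305.08 MJ
Convert to kWh: 13305.08 / 3.6
Useful energy = 3695.85 kWh

3695.85


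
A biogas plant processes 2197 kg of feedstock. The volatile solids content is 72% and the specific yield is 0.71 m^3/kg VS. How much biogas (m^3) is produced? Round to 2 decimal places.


Compute volatile solids:
  VS = mass * VS_fraction = 2197 * 0.72 = 1581.84 kg
Calculate biogas volume:
  Biogas = VS * specific_yield = 1581.84 * 0.71
  Biogas = 1123.11 m^3

1123.11


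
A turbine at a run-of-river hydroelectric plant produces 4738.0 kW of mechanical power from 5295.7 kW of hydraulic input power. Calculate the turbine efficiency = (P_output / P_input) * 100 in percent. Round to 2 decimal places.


Turbine efficiency = (output power / input power) * 100
eta = (4738.0 / 5295.7) * 100
eta = 89.47%

89.47


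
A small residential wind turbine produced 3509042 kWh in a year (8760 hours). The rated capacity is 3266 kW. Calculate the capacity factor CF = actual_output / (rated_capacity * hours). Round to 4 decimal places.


Capacity factor = actual output / maximum possible output
Maximum possible = rated * hours = 3266 * 8760 = 28610160 kWh
CF = 3509042 / 28610160
CF = 0.1227

0.1227


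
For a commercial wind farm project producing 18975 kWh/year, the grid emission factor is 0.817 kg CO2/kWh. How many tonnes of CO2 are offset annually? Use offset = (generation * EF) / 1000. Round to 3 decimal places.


CO2 offset in kg = generation * emission_factor
CO2 offset = 18975 * 0.817 = 15502.58 kg
Convert to tonnes:
  CO2 offset = 15502.58 / 1000 = 15.503 tonnes

15.503


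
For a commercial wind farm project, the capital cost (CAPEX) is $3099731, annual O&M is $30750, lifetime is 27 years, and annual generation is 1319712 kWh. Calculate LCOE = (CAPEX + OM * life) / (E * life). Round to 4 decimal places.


Total cost = CAPEX + OM * lifetime = 3099731 + 30750 * 27 = 3099731 + 830250 = 3929981
Total generation = annual * lifetime = 1319712 * 27 = 35632224 kWh
LCOE = 3929981 / 35632224
LCOE = 0.1103 $/kWh

0.1103


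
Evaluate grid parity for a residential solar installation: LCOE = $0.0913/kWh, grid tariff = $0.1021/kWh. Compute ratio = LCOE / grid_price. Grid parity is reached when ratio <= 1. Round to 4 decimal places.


Compare LCOE to grid price:
  LCOE = $0.0913/kWh, Grid price = $0.1021/kWh
  Ratio = LCOE / grid_price = 0.0913 / 0.1021 = 0.8942
  Grid parity achieved (ratio <= 1)? yes

0.8942


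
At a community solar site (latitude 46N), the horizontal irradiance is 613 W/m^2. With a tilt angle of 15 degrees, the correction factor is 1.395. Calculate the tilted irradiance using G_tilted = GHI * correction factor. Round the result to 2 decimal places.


Identify the given values:
  GHI = 613 W/m^2, tilt correction factor = 1.395
Apply the formula G_tilted = GHI * factor:
  G_tilted = 613 * 1.395
  G_tilted = 855.14 W/m^2

855.14


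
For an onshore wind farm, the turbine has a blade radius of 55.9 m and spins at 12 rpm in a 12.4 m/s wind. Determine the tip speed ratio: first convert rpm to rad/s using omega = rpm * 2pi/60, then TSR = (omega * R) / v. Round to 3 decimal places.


Convert rotational speed to rad/s:
  omega = 12 * 2 * pi / 60 = 1.2566 rad/s
Compute tip speed:
  v_tip = omega * R = 1.2566 * 55.9 = 70.246 m/s
Tip speed ratio:
  TSR = v_tip / v_wind = 70.246 / 12.4 = 5.665

5.665


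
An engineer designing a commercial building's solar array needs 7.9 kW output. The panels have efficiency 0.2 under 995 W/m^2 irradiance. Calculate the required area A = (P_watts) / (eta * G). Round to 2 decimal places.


Convert target power to watts: P = 7.9 * 1000 = 7900.0 W
Compute denominator: eta * G = 0.2 * 995 = 199.0
Required area A = P / (eta * G) = 7900.0 / 199.0
A = 39.70 m^2

39.70


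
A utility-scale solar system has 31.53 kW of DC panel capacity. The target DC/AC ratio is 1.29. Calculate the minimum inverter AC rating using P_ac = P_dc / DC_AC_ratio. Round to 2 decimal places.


The inverter AC capacity is determined by the DC/AC ratio.
Given: P_dc = 31.53 kW, DC/AC ratio = 1.29
P_ac = P_dc / ratio = 31.53 / 1.29
P_ac = 24.44 kW

24.44


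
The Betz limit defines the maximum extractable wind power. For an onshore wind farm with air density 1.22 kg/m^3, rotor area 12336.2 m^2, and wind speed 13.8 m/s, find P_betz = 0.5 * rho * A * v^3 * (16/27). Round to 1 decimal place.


The Betz coefficient Cp_max = 16/27 = 0.5926
v^3 = 13.8^3 = 2628.072
P_betz = 0.5 * rho * A * v^3 * Cp_max
P_betz = 0.5 * 1.22 * 12336.2 * 2628.072 * 0.5926
P_betz = 11719382.1 W

11719382.1


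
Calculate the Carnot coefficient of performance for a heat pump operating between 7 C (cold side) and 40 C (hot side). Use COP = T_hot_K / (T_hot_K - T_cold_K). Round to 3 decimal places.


Convert to Kelvin:
  T_hot = 40 + 273.15 = 313.15 K
  T_cold = 7 + 273.15 = 280.15 K
Apply Carnot COP formula:
  COP = T_hot_K / (T_hot_K - T_cold_K) = 313.15 / 33.0
  COP = 9.489

9.489


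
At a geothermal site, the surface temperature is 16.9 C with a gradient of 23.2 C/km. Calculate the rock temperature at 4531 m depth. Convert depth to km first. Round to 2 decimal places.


Convert depth to km: 4531 / 1000 = 4.531 km
Temperature increase = gradient * depth_km = 23.2 * 4.531 = 105.12 C
Temperature at depth = T_surface + delta_T = 16.9 + 105.12
T = 122.02 C

122.02


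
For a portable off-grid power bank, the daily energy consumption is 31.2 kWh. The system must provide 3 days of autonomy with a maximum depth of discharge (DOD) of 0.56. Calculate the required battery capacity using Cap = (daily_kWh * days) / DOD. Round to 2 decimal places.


Total energy needed = daily * days = 31.2 * 3 = 93.6 kWh
Account for depth of discharge:
  Cap = total_energy / DOD = 93.6 / 0.56
  Cap = 167.14 kWh

167.14


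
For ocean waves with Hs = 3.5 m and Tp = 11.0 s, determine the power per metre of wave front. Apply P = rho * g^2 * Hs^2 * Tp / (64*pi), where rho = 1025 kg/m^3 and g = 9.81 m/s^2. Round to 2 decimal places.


Apply wave power formula:
  g^2 = 9.81^2 = 96.2361
  Hs^2 = 3.5^2 = 12.25
  Numerator = rho * g^2 * Hs^2 * Tp = 1025 * 96.2361 * 12.25 * 11.0 = 13292009.84
  Denominator = 64 * pi = 201.0619
  P = 13292009.84 / 201.0619 = 66109.03 W/m

66109.03


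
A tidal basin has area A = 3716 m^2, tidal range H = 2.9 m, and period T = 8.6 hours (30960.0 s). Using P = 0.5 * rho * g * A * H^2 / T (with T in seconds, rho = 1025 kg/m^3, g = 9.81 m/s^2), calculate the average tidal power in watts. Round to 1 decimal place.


Convert period to seconds: T = 8.6 * 3600 = 30960.0 s
H^2 = 2.9^2 = 8.41
P = 0.5 * rho * g * A * H^2 / T
P = 0.5 * 1025 * 9.81 * 3716 * 8.41 / 30960.0
P = 5075.0 W

5075.0


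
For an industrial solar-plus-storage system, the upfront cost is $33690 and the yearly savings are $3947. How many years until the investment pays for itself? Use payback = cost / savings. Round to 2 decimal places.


Simple payback period = initial cost / annual savings
Payback = 33690 / 3947
Payback = 8.54 years

8.54


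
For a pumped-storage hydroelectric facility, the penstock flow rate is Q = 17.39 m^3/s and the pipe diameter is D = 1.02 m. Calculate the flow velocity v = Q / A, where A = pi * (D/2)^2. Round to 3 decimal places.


Compute pipe cross-sectional area:
  A = pi * (D/2)^2 = pi * (1.02/2)^2 = 0.8171 m^2
Calculate velocity:
  v = Q / A = 17.39 / 0.8171
  v = 21.282 m/s

21.282


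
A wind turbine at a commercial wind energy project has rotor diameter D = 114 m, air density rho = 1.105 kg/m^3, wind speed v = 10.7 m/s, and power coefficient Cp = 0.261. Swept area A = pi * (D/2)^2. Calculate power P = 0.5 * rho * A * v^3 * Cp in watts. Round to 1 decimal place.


Step 1 -- Compute swept area:
  A = pi * (D/2)^2 = pi * (114/2)^2 = 10207.03 m^2
Step 2 -- Apply wind power equation:
  P = 0.5 * rho * A * v^3 * Cp
  v^3 = 10.7^3 = 1225.043
  P = 0.5 * 1.105 * 10207.03 * 1225.043 * 0.261
  P = 1803116.2 W

1803116.2
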